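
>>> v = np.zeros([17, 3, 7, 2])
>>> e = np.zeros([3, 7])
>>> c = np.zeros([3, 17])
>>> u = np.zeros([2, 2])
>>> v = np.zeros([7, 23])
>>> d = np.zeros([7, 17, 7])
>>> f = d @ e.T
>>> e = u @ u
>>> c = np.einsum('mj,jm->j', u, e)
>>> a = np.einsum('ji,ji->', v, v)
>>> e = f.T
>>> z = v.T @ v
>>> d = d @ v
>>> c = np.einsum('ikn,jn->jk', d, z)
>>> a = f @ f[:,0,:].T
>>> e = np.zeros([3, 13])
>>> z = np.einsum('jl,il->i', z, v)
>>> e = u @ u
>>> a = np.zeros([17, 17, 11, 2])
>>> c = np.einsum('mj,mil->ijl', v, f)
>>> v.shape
(7, 23)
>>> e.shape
(2, 2)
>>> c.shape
(17, 23, 3)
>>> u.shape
(2, 2)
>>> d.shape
(7, 17, 23)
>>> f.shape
(7, 17, 3)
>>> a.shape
(17, 17, 11, 2)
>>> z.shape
(7,)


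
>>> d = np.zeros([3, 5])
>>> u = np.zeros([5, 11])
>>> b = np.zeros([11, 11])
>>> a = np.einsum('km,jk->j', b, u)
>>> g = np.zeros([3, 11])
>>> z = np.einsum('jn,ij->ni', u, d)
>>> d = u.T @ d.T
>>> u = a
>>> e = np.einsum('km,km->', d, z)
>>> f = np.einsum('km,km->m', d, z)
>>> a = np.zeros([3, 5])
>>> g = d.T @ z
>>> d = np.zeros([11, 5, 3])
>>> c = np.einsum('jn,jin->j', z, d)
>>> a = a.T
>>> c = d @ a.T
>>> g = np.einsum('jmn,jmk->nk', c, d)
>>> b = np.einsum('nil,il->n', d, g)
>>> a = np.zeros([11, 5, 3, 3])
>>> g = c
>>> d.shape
(11, 5, 3)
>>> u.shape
(5,)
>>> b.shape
(11,)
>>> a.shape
(11, 5, 3, 3)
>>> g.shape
(11, 5, 5)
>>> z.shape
(11, 3)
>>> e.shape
()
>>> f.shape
(3,)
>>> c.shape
(11, 5, 5)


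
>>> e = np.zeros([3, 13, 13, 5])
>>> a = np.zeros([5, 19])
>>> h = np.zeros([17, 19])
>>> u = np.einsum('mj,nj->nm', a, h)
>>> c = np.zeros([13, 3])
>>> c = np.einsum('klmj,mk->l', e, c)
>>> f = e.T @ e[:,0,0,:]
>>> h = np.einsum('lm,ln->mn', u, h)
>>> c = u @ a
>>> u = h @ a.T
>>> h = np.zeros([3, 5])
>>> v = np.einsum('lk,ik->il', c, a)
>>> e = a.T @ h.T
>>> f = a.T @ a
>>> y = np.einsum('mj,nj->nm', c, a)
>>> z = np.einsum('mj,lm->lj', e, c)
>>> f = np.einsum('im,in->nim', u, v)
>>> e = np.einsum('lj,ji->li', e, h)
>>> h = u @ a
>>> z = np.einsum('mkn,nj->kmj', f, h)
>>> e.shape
(19, 5)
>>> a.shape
(5, 19)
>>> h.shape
(5, 19)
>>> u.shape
(5, 5)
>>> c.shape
(17, 19)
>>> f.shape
(17, 5, 5)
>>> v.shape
(5, 17)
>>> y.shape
(5, 17)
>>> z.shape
(5, 17, 19)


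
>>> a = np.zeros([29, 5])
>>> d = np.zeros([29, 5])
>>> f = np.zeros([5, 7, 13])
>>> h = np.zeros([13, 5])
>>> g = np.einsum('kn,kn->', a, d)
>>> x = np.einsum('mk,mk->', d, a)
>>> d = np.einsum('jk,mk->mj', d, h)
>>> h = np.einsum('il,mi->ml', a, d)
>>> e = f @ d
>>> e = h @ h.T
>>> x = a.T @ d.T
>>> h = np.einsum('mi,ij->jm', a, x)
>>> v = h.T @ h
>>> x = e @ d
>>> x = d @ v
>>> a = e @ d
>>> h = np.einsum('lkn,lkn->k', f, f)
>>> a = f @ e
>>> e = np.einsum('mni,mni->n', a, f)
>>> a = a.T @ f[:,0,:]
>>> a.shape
(13, 7, 13)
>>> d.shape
(13, 29)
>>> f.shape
(5, 7, 13)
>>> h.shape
(7,)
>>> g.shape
()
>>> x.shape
(13, 29)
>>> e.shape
(7,)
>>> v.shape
(29, 29)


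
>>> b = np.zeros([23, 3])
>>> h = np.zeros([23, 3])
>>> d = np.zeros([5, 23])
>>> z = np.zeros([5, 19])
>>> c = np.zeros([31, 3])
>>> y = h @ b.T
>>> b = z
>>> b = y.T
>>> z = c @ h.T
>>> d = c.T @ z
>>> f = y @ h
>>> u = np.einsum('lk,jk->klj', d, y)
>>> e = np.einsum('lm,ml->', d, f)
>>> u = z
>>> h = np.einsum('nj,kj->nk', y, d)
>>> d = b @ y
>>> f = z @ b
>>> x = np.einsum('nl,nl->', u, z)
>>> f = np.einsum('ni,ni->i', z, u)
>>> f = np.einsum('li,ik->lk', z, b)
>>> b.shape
(23, 23)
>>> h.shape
(23, 3)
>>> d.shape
(23, 23)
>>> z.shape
(31, 23)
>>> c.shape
(31, 3)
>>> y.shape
(23, 23)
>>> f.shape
(31, 23)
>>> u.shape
(31, 23)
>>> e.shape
()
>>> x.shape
()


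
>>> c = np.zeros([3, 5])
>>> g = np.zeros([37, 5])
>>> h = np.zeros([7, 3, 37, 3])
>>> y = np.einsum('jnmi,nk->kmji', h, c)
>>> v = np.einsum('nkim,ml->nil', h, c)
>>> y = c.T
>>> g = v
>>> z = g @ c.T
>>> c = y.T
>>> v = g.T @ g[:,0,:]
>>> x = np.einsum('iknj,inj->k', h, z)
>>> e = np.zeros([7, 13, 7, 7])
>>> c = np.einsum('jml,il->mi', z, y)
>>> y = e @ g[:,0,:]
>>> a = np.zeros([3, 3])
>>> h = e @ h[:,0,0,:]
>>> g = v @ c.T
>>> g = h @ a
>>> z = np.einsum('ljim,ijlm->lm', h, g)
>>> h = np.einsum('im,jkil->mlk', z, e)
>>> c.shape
(37, 5)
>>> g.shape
(7, 13, 7, 3)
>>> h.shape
(3, 7, 13)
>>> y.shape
(7, 13, 7, 5)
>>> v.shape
(5, 37, 5)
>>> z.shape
(7, 3)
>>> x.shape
(3,)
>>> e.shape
(7, 13, 7, 7)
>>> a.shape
(3, 3)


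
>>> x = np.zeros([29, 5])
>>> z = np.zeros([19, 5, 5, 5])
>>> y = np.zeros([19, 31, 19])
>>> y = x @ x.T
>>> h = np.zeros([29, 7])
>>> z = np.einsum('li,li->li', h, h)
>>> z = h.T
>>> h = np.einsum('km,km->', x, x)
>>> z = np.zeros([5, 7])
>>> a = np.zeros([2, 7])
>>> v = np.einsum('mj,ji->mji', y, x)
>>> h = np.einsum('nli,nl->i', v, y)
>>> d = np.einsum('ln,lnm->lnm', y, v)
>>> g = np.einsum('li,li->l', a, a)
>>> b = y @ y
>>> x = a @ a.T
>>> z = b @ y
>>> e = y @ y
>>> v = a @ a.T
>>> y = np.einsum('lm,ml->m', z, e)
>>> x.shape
(2, 2)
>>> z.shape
(29, 29)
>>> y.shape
(29,)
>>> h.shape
(5,)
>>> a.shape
(2, 7)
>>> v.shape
(2, 2)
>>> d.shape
(29, 29, 5)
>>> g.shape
(2,)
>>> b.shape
(29, 29)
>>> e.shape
(29, 29)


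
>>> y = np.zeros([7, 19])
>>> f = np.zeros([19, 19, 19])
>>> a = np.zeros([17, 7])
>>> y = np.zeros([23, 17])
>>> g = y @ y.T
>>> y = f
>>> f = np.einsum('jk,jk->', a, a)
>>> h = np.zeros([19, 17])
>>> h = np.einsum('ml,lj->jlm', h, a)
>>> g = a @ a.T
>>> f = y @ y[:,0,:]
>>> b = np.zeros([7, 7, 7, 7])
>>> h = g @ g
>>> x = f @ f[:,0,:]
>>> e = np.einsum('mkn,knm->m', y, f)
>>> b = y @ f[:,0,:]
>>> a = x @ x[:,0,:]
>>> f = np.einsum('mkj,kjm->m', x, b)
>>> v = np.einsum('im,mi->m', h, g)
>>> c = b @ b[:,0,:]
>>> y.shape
(19, 19, 19)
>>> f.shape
(19,)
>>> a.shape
(19, 19, 19)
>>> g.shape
(17, 17)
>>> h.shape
(17, 17)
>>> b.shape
(19, 19, 19)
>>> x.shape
(19, 19, 19)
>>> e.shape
(19,)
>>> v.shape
(17,)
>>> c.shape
(19, 19, 19)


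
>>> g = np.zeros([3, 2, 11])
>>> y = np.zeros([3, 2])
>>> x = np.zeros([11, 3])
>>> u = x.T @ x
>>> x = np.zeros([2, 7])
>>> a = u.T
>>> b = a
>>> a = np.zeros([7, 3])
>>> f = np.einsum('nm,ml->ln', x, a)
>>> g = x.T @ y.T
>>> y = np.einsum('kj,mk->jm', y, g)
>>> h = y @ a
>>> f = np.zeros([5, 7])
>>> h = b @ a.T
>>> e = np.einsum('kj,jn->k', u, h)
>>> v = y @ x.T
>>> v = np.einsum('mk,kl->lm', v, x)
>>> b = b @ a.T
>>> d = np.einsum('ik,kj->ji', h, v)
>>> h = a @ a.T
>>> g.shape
(7, 3)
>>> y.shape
(2, 7)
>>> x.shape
(2, 7)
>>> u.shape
(3, 3)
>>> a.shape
(7, 3)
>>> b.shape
(3, 7)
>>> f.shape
(5, 7)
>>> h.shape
(7, 7)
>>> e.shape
(3,)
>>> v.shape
(7, 2)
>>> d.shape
(2, 3)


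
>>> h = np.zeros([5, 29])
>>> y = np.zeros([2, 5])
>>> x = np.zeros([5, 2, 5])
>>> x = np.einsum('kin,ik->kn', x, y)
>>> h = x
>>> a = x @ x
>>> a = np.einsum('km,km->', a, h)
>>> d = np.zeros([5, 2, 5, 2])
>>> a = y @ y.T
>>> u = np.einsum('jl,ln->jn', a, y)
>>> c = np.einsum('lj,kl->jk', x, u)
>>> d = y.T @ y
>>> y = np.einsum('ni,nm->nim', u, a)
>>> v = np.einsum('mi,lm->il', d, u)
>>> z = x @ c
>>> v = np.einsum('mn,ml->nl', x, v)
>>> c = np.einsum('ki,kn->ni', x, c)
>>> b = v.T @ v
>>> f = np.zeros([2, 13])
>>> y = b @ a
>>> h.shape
(5, 5)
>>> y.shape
(2, 2)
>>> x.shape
(5, 5)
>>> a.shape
(2, 2)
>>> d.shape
(5, 5)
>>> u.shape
(2, 5)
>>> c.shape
(2, 5)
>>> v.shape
(5, 2)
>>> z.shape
(5, 2)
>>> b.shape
(2, 2)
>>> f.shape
(2, 13)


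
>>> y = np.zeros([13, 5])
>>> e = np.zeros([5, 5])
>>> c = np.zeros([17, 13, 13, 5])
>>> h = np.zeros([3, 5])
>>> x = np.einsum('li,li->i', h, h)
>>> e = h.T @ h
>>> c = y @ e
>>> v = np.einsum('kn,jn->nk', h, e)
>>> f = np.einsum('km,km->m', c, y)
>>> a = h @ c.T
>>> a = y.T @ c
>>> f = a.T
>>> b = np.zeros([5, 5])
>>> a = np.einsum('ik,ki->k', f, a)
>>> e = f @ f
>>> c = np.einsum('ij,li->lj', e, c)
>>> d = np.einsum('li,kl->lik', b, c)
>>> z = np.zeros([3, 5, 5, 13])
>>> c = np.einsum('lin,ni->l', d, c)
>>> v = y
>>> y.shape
(13, 5)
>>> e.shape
(5, 5)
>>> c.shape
(5,)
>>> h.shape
(3, 5)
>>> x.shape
(5,)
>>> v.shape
(13, 5)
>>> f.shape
(5, 5)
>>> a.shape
(5,)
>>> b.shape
(5, 5)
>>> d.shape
(5, 5, 13)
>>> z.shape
(3, 5, 5, 13)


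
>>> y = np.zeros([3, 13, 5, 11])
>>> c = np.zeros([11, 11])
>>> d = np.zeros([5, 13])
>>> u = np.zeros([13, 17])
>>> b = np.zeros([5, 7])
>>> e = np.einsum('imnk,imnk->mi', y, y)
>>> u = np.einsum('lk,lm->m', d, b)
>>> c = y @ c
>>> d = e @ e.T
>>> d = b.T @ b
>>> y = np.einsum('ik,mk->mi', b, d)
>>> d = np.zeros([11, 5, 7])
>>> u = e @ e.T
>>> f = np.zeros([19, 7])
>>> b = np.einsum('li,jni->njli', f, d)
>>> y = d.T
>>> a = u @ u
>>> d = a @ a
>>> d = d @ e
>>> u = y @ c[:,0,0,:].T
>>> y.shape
(7, 5, 11)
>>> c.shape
(3, 13, 5, 11)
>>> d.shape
(13, 3)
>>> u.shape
(7, 5, 3)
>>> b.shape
(5, 11, 19, 7)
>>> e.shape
(13, 3)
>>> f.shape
(19, 7)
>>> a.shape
(13, 13)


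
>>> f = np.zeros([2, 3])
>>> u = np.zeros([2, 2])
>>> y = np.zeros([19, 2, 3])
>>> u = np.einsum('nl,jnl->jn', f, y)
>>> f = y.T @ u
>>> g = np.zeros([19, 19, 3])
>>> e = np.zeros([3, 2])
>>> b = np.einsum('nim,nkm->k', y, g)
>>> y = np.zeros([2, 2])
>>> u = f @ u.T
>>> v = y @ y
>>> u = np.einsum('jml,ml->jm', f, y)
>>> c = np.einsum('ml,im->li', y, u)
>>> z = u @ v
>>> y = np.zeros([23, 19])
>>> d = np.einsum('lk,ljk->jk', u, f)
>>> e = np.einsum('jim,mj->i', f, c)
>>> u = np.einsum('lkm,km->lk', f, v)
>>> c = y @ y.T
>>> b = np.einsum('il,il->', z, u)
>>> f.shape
(3, 2, 2)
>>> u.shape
(3, 2)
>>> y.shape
(23, 19)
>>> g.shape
(19, 19, 3)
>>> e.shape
(2,)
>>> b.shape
()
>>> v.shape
(2, 2)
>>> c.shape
(23, 23)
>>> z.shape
(3, 2)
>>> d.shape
(2, 2)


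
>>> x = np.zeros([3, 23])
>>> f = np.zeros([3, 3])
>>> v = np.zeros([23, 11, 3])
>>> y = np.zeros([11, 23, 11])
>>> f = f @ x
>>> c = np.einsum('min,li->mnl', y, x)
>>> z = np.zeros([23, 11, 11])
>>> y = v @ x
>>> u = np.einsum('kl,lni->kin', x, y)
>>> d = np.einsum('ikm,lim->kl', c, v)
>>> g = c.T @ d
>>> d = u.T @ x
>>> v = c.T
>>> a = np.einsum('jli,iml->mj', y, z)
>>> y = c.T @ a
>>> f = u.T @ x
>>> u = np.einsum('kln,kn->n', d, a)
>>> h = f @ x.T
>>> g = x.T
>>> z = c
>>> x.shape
(3, 23)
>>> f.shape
(11, 23, 23)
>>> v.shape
(3, 11, 11)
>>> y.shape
(3, 11, 23)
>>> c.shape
(11, 11, 3)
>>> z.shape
(11, 11, 3)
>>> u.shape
(23,)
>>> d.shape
(11, 23, 23)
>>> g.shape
(23, 3)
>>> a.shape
(11, 23)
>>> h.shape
(11, 23, 3)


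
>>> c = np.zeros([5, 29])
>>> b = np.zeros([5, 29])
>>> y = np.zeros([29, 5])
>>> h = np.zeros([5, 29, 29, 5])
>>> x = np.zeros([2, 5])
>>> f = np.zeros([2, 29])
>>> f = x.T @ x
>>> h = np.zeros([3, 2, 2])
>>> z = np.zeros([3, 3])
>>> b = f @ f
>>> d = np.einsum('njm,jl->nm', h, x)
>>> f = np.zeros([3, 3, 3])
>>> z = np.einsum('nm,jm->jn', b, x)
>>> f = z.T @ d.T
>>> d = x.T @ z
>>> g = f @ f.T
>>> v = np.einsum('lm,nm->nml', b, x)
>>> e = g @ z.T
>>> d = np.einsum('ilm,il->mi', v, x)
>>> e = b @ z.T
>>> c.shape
(5, 29)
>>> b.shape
(5, 5)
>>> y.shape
(29, 5)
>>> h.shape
(3, 2, 2)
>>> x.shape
(2, 5)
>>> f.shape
(5, 3)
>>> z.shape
(2, 5)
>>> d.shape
(5, 2)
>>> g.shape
(5, 5)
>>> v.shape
(2, 5, 5)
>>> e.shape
(5, 2)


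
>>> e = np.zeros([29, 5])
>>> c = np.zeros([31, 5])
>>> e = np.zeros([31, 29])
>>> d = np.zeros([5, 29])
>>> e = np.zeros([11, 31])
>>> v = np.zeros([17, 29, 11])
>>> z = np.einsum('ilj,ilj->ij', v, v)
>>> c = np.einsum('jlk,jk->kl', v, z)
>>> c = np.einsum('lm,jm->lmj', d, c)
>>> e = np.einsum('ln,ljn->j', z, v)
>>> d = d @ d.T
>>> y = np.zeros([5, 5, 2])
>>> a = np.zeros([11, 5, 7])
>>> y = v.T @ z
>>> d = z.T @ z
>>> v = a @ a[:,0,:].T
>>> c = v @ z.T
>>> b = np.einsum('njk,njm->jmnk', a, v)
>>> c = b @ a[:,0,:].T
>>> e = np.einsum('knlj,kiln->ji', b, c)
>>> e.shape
(7, 11)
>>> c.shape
(5, 11, 11, 11)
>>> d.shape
(11, 11)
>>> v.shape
(11, 5, 11)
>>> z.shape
(17, 11)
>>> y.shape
(11, 29, 11)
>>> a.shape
(11, 5, 7)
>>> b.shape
(5, 11, 11, 7)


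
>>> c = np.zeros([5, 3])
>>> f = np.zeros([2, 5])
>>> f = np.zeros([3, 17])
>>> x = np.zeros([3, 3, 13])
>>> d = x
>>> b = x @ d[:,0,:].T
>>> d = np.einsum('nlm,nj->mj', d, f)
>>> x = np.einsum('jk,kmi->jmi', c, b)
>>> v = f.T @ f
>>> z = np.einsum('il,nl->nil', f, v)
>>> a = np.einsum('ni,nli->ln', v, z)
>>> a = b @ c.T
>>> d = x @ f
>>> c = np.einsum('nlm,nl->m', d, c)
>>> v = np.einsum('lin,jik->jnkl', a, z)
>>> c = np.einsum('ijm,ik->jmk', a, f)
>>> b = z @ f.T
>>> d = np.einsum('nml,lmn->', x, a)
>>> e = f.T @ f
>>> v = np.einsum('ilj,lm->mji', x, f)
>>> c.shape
(3, 5, 17)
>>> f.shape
(3, 17)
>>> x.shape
(5, 3, 3)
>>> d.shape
()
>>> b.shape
(17, 3, 3)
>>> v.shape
(17, 3, 5)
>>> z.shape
(17, 3, 17)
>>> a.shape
(3, 3, 5)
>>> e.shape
(17, 17)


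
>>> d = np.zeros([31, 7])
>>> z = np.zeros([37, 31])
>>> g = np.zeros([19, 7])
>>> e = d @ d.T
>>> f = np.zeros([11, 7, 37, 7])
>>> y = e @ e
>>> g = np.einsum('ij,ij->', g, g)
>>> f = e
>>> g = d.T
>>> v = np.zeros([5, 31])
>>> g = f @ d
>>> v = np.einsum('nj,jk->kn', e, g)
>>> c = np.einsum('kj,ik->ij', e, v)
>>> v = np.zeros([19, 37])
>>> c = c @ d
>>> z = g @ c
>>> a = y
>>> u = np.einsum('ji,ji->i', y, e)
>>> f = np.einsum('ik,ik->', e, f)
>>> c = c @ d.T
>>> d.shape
(31, 7)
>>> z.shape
(31, 7)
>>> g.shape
(31, 7)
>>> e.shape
(31, 31)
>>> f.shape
()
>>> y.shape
(31, 31)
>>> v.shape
(19, 37)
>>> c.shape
(7, 31)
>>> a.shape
(31, 31)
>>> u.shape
(31,)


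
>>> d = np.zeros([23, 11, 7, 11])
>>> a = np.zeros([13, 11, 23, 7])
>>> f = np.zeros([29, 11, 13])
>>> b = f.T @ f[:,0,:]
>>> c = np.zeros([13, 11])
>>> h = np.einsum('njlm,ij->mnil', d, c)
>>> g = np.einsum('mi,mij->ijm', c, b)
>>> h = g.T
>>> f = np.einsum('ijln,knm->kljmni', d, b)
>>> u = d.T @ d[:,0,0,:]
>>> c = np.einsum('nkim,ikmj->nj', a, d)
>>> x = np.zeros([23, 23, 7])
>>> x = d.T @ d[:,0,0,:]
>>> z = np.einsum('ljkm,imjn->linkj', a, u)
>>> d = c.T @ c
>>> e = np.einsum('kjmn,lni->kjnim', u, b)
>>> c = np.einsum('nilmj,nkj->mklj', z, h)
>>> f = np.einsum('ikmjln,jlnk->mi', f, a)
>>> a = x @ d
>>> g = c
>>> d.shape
(11, 11)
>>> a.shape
(11, 7, 11, 11)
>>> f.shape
(11, 13)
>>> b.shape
(13, 11, 13)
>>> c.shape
(23, 13, 11, 11)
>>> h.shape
(13, 13, 11)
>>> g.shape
(23, 13, 11, 11)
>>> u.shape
(11, 7, 11, 11)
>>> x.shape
(11, 7, 11, 11)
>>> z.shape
(13, 11, 11, 23, 11)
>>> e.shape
(11, 7, 11, 13, 11)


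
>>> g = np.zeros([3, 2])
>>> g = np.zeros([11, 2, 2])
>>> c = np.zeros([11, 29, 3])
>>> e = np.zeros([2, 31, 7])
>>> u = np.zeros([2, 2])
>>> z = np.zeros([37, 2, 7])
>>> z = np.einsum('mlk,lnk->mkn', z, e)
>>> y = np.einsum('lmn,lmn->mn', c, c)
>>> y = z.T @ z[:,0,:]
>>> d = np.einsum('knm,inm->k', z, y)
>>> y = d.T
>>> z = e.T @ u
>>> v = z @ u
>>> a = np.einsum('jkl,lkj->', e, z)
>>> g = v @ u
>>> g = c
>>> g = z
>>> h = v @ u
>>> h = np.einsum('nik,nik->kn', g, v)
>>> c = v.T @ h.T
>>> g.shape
(7, 31, 2)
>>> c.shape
(2, 31, 2)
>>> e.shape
(2, 31, 7)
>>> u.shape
(2, 2)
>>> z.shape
(7, 31, 2)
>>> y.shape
(37,)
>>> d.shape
(37,)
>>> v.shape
(7, 31, 2)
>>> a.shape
()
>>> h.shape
(2, 7)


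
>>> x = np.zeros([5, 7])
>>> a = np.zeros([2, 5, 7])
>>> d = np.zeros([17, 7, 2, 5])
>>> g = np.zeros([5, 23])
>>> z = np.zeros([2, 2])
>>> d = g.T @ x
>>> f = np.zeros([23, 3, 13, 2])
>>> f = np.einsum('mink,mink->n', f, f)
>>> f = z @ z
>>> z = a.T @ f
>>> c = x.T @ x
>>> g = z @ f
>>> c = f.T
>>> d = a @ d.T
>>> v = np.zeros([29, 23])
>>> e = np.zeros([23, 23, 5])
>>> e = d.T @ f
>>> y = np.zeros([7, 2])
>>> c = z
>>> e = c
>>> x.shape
(5, 7)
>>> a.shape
(2, 5, 7)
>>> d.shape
(2, 5, 23)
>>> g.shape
(7, 5, 2)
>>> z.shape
(7, 5, 2)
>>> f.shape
(2, 2)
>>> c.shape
(7, 5, 2)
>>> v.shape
(29, 23)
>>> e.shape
(7, 5, 2)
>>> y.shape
(7, 2)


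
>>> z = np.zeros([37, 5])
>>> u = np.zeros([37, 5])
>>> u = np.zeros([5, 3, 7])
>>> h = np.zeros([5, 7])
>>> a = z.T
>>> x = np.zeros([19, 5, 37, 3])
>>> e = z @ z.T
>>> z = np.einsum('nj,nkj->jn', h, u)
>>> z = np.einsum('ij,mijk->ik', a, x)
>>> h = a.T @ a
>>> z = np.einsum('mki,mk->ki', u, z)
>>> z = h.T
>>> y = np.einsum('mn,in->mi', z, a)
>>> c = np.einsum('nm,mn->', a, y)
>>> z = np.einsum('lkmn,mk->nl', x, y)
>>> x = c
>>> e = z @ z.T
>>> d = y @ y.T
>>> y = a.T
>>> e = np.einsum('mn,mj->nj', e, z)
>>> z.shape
(3, 19)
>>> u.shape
(5, 3, 7)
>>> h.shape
(37, 37)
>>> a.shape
(5, 37)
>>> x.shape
()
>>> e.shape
(3, 19)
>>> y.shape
(37, 5)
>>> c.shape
()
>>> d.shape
(37, 37)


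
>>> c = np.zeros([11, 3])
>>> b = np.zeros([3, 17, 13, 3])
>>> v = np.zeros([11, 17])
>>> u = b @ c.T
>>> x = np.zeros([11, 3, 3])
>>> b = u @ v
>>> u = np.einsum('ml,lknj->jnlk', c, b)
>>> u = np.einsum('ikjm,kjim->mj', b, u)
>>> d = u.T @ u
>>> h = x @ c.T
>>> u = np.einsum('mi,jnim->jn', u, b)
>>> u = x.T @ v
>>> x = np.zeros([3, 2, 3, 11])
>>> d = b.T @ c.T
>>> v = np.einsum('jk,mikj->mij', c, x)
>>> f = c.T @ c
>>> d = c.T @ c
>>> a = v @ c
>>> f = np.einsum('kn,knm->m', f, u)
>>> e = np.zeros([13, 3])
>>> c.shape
(11, 3)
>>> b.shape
(3, 17, 13, 17)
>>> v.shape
(3, 2, 11)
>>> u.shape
(3, 3, 17)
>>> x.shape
(3, 2, 3, 11)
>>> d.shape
(3, 3)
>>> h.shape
(11, 3, 11)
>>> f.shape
(17,)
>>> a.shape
(3, 2, 3)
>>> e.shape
(13, 3)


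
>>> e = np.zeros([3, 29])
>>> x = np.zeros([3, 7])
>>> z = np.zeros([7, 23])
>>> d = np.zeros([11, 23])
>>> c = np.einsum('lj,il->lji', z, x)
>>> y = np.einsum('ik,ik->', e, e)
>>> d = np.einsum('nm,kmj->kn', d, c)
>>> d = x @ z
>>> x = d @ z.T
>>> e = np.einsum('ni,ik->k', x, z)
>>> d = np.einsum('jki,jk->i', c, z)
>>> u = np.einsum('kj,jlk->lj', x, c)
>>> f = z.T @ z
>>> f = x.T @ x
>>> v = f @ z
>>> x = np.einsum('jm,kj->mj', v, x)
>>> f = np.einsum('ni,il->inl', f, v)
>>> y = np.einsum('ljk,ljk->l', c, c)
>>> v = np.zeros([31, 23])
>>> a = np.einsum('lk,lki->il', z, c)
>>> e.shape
(23,)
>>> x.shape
(23, 7)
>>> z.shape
(7, 23)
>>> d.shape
(3,)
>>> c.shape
(7, 23, 3)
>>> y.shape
(7,)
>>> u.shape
(23, 7)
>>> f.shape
(7, 7, 23)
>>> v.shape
(31, 23)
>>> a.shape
(3, 7)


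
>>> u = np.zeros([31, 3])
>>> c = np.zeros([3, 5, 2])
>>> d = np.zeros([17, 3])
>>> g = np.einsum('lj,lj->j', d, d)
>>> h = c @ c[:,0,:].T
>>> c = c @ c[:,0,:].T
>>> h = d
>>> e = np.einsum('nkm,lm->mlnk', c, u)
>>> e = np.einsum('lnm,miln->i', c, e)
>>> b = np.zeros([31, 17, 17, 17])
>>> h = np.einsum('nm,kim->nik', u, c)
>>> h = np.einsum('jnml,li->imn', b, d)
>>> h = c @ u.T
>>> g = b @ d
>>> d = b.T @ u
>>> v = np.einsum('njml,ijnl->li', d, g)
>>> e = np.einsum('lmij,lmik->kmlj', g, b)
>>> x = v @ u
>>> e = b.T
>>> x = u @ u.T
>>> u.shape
(31, 3)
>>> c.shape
(3, 5, 3)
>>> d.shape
(17, 17, 17, 3)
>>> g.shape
(31, 17, 17, 3)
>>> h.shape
(3, 5, 31)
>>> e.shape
(17, 17, 17, 31)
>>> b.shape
(31, 17, 17, 17)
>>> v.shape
(3, 31)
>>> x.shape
(31, 31)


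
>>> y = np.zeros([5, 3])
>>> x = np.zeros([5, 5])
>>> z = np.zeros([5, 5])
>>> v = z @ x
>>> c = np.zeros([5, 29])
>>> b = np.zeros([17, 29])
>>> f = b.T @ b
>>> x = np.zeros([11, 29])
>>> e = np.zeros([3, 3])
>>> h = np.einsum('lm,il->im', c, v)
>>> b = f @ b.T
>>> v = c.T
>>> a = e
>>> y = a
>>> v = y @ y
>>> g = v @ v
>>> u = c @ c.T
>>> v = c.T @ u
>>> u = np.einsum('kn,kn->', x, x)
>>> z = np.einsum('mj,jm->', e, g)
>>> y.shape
(3, 3)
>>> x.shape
(11, 29)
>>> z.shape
()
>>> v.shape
(29, 5)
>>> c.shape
(5, 29)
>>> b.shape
(29, 17)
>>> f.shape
(29, 29)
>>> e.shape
(3, 3)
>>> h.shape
(5, 29)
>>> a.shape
(3, 3)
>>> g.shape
(3, 3)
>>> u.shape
()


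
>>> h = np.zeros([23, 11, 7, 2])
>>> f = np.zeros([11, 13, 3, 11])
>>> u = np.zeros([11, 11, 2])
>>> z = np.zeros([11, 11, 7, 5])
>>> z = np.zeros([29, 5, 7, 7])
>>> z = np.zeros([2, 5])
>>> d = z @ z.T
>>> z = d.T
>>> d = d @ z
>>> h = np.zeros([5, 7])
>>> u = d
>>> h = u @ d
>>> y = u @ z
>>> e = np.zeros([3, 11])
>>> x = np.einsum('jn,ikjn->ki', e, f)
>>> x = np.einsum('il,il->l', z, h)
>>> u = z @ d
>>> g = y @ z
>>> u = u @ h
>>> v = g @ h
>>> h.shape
(2, 2)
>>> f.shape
(11, 13, 3, 11)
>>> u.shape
(2, 2)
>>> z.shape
(2, 2)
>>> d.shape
(2, 2)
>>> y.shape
(2, 2)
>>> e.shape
(3, 11)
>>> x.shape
(2,)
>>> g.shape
(2, 2)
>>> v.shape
(2, 2)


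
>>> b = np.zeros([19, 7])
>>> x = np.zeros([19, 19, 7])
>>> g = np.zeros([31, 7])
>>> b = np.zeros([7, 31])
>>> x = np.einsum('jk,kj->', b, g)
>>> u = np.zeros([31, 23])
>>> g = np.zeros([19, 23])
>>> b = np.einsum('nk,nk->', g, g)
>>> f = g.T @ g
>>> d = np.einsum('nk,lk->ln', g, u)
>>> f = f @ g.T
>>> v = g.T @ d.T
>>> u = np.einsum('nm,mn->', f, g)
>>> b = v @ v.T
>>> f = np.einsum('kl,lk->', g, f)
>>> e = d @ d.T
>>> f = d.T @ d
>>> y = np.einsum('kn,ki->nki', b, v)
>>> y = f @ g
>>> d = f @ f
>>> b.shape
(23, 23)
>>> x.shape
()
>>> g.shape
(19, 23)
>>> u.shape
()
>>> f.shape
(19, 19)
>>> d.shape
(19, 19)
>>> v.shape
(23, 31)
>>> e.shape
(31, 31)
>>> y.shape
(19, 23)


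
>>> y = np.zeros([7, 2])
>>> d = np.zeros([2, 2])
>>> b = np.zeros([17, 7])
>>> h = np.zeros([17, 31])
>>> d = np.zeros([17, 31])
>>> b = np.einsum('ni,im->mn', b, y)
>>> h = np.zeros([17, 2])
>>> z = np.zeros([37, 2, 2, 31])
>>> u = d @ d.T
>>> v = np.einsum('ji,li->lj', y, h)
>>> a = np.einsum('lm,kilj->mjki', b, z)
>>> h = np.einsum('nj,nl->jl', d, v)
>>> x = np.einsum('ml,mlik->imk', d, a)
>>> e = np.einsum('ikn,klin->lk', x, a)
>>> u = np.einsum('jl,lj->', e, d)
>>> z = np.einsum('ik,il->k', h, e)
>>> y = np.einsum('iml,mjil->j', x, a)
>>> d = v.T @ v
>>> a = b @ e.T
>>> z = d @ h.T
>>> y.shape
(31,)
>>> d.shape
(7, 7)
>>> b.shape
(2, 17)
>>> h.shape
(31, 7)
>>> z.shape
(7, 31)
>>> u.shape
()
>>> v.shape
(17, 7)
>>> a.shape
(2, 31)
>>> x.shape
(37, 17, 2)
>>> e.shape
(31, 17)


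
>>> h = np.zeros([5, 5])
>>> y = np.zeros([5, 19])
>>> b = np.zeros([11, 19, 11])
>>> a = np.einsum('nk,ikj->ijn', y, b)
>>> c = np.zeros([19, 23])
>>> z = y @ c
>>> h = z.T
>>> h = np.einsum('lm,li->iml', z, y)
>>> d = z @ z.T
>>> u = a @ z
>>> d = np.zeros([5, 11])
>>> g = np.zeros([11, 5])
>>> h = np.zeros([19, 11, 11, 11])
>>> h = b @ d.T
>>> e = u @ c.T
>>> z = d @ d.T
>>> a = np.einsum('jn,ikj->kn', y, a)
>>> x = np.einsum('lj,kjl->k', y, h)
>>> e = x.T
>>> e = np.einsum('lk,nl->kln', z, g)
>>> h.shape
(11, 19, 5)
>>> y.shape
(5, 19)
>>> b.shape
(11, 19, 11)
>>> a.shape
(11, 19)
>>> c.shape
(19, 23)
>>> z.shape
(5, 5)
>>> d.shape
(5, 11)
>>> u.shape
(11, 11, 23)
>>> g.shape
(11, 5)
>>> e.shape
(5, 5, 11)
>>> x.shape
(11,)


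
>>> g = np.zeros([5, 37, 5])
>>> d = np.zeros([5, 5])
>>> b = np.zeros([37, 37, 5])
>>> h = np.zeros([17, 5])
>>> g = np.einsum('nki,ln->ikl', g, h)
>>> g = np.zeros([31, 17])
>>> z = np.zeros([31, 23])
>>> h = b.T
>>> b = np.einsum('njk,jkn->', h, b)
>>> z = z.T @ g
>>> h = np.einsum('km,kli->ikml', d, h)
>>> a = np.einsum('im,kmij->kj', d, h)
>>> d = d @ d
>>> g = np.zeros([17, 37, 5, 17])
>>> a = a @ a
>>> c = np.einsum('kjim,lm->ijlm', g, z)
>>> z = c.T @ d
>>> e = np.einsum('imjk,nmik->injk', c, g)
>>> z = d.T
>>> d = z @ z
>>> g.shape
(17, 37, 5, 17)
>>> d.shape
(5, 5)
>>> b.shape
()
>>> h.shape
(37, 5, 5, 37)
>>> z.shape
(5, 5)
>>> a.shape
(37, 37)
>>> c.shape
(5, 37, 23, 17)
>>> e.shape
(5, 17, 23, 17)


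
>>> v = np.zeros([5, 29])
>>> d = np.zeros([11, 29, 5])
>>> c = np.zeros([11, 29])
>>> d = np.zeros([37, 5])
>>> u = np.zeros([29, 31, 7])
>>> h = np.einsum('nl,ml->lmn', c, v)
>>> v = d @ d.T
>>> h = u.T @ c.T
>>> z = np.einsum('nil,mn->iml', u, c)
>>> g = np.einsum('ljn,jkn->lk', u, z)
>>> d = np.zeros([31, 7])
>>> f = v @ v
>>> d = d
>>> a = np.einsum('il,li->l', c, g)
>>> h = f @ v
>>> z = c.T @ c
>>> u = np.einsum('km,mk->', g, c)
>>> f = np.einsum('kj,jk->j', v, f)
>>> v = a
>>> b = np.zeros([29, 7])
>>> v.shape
(29,)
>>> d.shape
(31, 7)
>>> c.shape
(11, 29)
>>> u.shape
()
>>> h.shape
(37, 37)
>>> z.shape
(29, 29)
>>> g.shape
(29, 11)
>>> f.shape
(37,)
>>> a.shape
(29,)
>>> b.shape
(29, 7)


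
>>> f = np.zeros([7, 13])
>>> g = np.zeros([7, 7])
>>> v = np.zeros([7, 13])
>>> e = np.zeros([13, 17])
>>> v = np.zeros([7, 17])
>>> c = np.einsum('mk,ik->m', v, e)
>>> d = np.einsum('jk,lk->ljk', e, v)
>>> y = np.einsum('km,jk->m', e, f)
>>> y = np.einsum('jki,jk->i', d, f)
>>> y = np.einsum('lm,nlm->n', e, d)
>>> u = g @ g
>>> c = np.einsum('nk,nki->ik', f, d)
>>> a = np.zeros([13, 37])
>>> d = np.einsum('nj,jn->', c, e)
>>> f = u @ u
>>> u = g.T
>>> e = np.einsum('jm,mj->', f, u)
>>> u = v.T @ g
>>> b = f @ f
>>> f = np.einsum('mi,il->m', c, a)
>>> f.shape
(17,)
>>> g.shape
(7, 7)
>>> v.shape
(7, 17)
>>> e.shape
()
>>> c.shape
(17, 13)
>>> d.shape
()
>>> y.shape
(7,)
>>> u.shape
(17, 7)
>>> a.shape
(13, 37)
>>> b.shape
(7, 7)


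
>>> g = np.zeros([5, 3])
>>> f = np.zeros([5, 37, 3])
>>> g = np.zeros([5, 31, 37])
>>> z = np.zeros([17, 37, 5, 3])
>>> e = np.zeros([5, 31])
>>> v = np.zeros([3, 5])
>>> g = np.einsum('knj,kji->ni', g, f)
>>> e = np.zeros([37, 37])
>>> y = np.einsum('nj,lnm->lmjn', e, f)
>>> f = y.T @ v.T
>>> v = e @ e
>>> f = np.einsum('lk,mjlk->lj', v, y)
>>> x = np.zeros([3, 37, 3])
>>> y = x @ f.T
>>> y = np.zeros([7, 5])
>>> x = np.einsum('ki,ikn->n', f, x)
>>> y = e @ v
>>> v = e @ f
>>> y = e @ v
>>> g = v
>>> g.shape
(37, 3)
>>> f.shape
(37, 3)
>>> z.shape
(17, 37, 5, 3)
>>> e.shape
(37, 37)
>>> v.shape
(37, 3)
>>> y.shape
(37, 3)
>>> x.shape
(3,)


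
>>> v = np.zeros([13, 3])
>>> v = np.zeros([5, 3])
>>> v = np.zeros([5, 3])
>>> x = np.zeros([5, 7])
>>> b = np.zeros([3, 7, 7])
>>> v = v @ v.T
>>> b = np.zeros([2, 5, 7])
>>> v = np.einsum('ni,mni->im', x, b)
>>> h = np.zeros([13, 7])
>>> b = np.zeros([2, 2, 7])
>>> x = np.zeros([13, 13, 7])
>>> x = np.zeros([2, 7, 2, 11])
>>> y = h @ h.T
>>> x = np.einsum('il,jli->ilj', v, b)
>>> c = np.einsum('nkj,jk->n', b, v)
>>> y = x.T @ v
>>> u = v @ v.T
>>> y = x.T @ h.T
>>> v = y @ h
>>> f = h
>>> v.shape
(2, 2, 7)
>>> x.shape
(7, 2, 2)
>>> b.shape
(2, 2, 7)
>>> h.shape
(13, 7)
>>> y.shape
(2, 2, 13)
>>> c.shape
(2,)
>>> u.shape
(7, 7)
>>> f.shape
(13, 7)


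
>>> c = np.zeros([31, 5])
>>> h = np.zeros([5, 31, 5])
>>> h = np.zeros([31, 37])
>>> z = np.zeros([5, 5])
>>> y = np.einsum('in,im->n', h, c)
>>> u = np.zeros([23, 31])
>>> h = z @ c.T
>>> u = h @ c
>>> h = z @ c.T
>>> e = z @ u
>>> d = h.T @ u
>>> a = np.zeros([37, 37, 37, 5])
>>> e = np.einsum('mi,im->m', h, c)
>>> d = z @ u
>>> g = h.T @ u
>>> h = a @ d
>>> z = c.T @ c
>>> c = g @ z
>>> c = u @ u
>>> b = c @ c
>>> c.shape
(5, 5)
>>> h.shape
(37, 37, 37, 5)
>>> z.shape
(5, 5)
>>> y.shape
(37,)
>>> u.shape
(5, 5)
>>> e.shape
(5,)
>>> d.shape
(5, 5)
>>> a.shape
(37, 37, 37, 5)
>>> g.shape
(31, 5)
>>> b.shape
(5, 5)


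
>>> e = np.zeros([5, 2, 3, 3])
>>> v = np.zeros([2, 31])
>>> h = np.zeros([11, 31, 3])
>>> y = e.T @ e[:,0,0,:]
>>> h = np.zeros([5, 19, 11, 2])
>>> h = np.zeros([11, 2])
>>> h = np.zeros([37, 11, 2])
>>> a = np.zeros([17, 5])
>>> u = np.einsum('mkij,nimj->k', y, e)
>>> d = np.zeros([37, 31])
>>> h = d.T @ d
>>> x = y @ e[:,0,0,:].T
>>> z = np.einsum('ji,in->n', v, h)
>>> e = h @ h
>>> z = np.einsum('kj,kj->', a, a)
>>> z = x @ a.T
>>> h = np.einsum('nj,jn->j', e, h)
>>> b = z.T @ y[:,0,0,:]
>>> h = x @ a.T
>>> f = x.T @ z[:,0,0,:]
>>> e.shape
(31, 31)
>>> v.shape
(2, 31)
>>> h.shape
(3, 3, 2, 17)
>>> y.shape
(3, 3, 2, 3)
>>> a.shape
(17, 5)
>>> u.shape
(3,)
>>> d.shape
(37, 31)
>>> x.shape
(3, 3, 2, 5)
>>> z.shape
(3, 3, 2, 17)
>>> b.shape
(17, 2, 3, 3)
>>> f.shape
(5, 2, 3, 17)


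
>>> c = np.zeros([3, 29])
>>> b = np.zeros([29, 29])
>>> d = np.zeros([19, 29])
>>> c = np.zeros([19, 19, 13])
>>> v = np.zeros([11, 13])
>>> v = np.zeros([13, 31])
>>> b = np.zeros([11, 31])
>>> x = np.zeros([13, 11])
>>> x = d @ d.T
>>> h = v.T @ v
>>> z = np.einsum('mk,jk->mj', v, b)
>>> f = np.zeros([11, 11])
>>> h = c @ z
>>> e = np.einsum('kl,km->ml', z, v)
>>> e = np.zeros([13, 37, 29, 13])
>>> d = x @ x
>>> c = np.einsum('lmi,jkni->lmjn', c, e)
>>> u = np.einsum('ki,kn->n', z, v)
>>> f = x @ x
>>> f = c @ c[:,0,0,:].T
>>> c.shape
(19, 19, 13, 29)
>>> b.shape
(11, 31)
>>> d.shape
(19, 19)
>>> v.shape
(13, 31)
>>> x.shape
(19, 19)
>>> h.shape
(19, 19, 11)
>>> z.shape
(13, 11)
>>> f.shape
(19, 19, 13, 19)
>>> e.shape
(13, 37, 29, 13)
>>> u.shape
(31,)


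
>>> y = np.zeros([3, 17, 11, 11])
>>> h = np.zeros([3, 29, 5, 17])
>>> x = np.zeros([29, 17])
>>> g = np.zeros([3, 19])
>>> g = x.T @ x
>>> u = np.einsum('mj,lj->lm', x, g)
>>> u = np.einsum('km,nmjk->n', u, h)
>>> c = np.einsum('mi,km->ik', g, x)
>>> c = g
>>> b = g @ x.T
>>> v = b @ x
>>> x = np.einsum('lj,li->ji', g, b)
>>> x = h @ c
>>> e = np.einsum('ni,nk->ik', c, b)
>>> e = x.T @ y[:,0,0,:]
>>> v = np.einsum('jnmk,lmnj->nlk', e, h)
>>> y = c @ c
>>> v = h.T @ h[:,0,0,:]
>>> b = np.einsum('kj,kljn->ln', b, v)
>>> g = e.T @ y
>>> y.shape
(17, 17)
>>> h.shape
(3, 29, 5, 17)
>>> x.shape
(3, 29, 5, 17)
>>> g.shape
(11, 29, 5, 17)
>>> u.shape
(3,)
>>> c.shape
(17, 17)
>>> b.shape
(5, 17)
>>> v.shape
(17, 5, 29, 17)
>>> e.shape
(17, 5, 29, 11)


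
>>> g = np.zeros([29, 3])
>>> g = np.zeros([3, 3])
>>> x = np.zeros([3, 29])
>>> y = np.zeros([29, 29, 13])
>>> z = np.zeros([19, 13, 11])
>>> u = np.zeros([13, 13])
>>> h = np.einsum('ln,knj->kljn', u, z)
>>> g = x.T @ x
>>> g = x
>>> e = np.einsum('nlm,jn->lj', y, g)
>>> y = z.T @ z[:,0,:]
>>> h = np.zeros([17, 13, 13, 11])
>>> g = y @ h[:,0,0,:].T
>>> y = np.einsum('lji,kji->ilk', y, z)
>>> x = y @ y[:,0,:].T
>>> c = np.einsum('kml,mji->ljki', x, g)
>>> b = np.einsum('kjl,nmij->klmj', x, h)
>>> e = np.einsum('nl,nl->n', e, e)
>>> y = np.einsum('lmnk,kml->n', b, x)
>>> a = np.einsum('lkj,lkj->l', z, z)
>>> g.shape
(11, 13, 17)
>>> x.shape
(11, 11, 11)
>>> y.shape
(13,)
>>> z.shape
(19, 13, 11)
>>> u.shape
(13, 13)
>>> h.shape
(17, 13, 13, 11)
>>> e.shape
(29,)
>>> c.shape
(11, 13, 11, 17)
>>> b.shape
(11, 11, 13, 11)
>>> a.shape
(19,)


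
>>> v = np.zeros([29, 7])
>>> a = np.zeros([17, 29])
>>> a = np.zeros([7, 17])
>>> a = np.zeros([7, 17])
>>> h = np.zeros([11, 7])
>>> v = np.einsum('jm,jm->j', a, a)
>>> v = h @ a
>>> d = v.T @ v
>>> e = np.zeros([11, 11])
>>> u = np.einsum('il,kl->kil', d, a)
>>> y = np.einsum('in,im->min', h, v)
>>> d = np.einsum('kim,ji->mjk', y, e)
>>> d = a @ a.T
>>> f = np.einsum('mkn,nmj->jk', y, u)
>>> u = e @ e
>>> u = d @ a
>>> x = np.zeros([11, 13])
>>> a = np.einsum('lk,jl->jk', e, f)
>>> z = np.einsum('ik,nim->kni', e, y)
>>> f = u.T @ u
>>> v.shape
(11, 17)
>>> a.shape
(17, 11)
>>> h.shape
(11, 7)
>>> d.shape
(7, 7)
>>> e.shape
(11, 11)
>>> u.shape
(7, 17)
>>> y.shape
(17, 11, 7)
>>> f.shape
(17, 17)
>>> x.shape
(11, 13)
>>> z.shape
(11, 17, 11)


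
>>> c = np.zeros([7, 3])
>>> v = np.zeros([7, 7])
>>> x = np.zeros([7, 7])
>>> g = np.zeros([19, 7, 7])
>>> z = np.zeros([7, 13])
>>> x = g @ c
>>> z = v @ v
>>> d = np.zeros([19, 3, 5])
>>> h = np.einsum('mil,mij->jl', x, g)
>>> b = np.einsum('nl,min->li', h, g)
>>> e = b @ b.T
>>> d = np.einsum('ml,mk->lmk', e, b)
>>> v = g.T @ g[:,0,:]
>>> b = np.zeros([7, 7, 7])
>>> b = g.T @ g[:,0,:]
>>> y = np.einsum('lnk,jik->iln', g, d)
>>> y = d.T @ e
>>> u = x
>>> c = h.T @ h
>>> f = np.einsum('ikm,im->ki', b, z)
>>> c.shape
(3, 3)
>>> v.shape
(7, 7, 7)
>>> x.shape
(19, 7, 3)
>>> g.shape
(19, 7, 7)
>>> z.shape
(7, 7)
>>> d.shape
(3, 3, 7)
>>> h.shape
(7, 3)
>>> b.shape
(7, 7, 7)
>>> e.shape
(3, 3)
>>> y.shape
(7, 3, 3)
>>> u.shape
(19, 7, 3)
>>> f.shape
(7, 7)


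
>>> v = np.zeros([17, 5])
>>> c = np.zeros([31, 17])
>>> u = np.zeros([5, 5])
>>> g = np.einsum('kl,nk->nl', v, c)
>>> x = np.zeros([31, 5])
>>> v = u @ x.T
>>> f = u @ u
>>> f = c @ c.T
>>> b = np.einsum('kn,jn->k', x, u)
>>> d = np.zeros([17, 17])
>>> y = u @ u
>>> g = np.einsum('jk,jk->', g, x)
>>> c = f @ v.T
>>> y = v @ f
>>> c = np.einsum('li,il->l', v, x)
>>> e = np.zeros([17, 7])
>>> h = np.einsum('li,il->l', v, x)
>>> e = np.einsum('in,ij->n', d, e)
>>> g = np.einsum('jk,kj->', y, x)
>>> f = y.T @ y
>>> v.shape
(5, 31)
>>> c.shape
(5,)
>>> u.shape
(5, 5)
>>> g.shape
()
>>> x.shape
(31, 5)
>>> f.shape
(31, 31)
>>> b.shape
(31,)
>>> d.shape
(17, 17)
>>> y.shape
(5, 31)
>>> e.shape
(17,)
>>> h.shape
(5,)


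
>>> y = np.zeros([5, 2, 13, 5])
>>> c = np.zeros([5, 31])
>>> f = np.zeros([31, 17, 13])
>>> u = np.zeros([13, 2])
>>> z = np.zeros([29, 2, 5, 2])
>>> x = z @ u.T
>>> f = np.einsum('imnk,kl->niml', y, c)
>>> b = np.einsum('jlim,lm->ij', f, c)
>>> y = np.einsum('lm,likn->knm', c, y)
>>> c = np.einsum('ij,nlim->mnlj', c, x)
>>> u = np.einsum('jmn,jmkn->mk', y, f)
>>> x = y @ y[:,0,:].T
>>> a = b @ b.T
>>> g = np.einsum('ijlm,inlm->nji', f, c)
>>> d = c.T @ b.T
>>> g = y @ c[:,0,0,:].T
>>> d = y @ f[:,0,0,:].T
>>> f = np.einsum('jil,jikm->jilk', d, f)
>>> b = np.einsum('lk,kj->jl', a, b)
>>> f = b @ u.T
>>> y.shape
(13, 5, 31)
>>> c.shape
(13, 29, 2, 31)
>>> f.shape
(13, 5)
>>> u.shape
(5, 2)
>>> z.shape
(29, 2, 5, 2)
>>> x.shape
(13, 5, 13)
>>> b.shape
(13, 2)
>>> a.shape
(2, 2)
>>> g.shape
(13, 5, 13)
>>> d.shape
(13, 5, 13)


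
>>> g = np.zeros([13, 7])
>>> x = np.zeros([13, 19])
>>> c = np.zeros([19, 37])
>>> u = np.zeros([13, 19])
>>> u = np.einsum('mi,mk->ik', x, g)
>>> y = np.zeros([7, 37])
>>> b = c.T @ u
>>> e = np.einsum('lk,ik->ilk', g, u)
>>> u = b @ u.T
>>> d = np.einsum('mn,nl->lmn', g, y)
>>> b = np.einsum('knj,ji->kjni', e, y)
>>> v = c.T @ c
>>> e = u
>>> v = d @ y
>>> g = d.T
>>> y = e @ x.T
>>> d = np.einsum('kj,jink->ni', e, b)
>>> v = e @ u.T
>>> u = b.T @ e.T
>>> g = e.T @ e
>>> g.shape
(19, 19)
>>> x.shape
(13, 19)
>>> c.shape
(19, 37)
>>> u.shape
(37, 13, 7, 37)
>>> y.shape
(37, 13)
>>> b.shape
(19, 7, 13, 37)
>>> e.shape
(37, 19)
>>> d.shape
(13, 7)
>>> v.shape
(37, 37)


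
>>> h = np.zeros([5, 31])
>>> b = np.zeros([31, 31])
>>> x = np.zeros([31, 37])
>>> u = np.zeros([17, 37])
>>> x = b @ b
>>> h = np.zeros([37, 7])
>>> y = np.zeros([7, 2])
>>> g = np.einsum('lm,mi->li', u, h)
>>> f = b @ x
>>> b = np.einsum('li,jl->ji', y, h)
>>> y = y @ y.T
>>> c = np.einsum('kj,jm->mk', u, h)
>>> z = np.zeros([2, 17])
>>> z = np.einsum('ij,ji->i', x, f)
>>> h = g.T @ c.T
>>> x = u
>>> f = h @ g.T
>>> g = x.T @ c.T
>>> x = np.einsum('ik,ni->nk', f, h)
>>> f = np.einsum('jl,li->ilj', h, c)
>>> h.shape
(7, 7)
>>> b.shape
(37, 2)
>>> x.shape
(7, 17)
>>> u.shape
(17, 37)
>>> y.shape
(7, 7)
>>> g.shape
(37, 7)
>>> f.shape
(17, 7, 7)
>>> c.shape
(7, 17)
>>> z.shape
(31,)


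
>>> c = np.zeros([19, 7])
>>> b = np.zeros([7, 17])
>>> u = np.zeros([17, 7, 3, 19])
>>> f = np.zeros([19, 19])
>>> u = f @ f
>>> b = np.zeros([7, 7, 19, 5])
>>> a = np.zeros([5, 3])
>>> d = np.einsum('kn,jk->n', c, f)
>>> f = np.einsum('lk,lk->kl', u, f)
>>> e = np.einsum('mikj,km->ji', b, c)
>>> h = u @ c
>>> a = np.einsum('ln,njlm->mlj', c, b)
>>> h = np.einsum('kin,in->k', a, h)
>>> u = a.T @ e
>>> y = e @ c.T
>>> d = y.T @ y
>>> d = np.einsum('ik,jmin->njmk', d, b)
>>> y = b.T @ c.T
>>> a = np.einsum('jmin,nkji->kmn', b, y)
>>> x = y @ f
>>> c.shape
(19, 7)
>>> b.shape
(7, 7, 19, 5)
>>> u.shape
(7, 19, 7)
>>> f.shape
(19, 19)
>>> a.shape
(19, 7, 5)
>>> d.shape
(5, 7, 7, 19)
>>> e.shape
(5, 7)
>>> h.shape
(5,)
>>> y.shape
(5, 19, 7, 19)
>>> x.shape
(5, 19, 7, 19)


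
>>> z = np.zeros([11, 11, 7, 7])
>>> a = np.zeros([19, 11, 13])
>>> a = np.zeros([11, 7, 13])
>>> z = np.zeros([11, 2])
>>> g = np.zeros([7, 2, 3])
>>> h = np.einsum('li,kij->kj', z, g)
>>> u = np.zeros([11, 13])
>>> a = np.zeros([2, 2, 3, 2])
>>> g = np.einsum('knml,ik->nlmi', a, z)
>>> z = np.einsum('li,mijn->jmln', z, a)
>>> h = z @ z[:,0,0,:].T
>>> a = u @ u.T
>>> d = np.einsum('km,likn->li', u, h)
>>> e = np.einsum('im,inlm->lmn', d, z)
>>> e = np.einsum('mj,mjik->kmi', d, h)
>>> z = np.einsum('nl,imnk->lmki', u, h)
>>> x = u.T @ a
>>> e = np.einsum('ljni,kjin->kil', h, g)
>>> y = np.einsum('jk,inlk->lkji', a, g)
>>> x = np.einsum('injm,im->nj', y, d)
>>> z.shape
(13, 2, 3, 3)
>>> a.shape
(11, 11)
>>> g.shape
(2, 2, 3, 11)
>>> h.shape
(3, 2, 11, 3)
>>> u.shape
(11, 13)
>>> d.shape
(3, 2)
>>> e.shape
(2, 3, 3)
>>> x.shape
(11, 11)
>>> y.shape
(3, 11, 11, 2)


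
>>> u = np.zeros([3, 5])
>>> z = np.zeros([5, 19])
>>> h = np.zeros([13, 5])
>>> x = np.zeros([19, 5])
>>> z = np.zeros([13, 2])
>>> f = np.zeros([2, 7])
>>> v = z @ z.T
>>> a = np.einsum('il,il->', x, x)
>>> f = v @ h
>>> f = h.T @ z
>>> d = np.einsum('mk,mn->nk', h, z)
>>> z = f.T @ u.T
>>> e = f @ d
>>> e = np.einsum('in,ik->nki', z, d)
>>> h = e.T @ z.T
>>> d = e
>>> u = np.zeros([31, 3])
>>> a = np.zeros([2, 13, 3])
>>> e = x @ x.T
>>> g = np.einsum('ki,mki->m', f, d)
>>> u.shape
(31, 3)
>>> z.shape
(2, 3)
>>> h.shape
(2, 5, 2)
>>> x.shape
(19, 5)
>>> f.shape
(5, 2)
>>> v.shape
(13, 13)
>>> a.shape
(2, 13, 3)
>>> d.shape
(3, 5, 2)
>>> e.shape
(19, 19)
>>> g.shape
(3,)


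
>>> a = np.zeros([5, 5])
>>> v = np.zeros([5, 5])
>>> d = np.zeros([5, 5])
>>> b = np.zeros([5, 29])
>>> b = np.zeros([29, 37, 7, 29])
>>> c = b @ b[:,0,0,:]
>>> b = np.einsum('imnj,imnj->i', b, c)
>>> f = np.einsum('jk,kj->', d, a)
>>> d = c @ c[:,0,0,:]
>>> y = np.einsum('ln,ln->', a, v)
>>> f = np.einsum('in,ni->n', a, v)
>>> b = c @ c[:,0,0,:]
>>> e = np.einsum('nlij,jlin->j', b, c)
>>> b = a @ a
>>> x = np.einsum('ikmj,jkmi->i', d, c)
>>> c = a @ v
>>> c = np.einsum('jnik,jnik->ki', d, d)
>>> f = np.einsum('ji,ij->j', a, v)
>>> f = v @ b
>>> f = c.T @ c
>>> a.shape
(5, 5)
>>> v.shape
(5, 5)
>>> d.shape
(29, 37, 7, 29)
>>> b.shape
(5, 5)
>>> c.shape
(29, 7)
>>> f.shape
(7, 7)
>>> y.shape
()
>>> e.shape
(29,)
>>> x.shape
(29,)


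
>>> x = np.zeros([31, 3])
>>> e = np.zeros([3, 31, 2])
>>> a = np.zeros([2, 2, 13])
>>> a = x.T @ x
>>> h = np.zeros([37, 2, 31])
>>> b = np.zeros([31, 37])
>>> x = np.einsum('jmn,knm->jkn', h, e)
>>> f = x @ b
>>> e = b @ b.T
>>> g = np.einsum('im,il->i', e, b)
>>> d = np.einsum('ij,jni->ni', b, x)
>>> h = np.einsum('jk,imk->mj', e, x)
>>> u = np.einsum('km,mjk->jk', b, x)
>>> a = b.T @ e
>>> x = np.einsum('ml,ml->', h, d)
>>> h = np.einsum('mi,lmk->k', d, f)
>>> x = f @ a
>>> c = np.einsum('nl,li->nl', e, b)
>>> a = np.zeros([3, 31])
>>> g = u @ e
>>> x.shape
(37, 3, 31)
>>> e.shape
(31, 31)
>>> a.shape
(3, 31)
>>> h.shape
(37,)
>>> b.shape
(31, 37)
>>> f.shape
(37, 3, 37)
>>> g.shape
(3, 31)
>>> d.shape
(3, 31)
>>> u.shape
(3, 31)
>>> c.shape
(31, 31)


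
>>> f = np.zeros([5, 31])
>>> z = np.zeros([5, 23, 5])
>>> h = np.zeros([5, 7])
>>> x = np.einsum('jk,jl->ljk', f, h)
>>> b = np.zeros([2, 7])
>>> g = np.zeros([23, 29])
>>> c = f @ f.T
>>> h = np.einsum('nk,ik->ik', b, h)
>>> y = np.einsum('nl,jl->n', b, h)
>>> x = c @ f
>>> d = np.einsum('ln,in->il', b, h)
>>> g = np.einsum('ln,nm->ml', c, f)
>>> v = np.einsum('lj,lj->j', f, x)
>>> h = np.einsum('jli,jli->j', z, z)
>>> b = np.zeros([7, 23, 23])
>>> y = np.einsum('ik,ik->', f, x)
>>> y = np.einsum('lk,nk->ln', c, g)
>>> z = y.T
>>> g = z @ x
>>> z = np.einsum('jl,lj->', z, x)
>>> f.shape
(5, 31)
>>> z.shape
()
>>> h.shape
(5,)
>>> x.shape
(5, 31)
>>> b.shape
(7, 23, 23)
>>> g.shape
(31, 31)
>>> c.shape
(5, 5)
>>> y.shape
(5, 31)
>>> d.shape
(5, 2)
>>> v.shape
(31,)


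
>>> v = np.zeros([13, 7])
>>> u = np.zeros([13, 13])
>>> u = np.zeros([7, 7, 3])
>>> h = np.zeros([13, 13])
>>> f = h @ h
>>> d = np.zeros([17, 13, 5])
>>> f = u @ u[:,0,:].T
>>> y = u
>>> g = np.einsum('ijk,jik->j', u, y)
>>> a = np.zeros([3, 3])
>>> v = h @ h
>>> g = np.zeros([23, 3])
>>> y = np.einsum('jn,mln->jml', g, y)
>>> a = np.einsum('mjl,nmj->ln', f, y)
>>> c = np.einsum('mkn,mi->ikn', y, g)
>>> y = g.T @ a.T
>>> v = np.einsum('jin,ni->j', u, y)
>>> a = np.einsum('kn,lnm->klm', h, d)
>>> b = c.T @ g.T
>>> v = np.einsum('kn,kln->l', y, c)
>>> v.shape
(7,)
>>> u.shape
(7, 7, 3)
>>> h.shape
(13, 13)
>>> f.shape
(7, 7, 7)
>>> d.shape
(17, 13, 5)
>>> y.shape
(3, 7)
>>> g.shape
(23, 3)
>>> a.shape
(13, 17, 5)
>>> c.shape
(3, 7, 7)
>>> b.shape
(7, 7, 23)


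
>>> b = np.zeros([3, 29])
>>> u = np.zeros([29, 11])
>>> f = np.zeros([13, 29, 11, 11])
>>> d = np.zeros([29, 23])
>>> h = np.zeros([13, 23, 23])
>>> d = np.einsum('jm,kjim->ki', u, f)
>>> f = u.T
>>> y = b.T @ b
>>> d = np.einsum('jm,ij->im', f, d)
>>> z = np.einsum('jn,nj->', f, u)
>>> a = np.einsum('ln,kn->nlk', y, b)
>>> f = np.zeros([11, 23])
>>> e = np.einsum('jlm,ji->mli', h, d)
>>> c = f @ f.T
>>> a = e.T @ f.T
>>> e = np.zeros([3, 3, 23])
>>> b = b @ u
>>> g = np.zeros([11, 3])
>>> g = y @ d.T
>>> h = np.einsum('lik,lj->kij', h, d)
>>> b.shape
(3, 11)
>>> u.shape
(29, 11)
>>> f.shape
(11, 23)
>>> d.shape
(13, 29)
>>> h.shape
(23, 23, 29)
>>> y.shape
(29, 29)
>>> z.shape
()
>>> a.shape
(29, 23, 11)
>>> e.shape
(3, 3, 23)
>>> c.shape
(11, 11)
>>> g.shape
(29, 13)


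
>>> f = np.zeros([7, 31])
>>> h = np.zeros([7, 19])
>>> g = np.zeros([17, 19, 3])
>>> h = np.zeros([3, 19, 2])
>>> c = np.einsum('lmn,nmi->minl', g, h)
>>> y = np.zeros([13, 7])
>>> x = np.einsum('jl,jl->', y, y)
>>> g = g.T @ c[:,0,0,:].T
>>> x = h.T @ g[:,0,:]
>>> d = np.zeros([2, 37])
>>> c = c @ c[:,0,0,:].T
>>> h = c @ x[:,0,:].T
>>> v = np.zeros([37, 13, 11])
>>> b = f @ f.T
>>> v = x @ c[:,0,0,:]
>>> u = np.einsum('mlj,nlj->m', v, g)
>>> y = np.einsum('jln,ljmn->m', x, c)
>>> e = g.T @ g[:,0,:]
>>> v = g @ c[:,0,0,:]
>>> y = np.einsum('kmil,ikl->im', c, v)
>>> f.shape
(7, 31)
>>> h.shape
(19, 2, 3, 2)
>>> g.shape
(3, 19, 19)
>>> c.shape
(19, 2, 3, 19)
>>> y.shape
(3, 2)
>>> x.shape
(2, 19, 19)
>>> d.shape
(2, 37)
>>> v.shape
(3, 19, 19)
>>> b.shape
(7, 7)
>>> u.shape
(2,)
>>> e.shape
(19, 19, 19)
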